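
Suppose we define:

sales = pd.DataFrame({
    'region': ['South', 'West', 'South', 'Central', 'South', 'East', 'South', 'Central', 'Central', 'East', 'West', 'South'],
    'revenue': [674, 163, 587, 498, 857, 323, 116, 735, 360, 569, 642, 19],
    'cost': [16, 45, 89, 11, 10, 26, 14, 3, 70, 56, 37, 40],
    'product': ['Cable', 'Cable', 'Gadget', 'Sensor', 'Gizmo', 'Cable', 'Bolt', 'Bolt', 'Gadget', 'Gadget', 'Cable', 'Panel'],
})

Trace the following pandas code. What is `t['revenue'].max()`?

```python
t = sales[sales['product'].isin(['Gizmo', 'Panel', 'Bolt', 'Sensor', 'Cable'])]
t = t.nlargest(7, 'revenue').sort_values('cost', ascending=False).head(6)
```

857

filter rows where product in ['Gizmo', 'Panel', 'Bolt', 'Sensor', 'Cable']:
     region  revenue  cost product
0     South      674    16   Cable
1      West      163    45   Cable
3   Central      498    11  Sensor
4     South      857    10   Gizmo
5      East      323    26   Cable
6     South      116    14    Bolt
7   Central      735     3    Bolt
10     West      642    37   Cable
11    South       19    40   Panel
take 7 rows with largest revenue:
     region  revenue  cost product
4     South      857    10   Gizmo
7   Central      735     3    Bolt
0     South      674    16   Cable
10     West      642    37   Cable
3   Central      498    11  Sensor
5      East      323    26   Cable
1      West      163    45   Cable
sort by cost descending:
     region  revenue  cost product
1      West      163    45   Cable
10     West      642    37   Cable
5      East      323    26   Cable
0     South      674    16   Cable
3   Central      498    11  Sensor
4     South      857    10   Gizmo
7   Central      735     3    Bolt
take first 6 rows:
     region  revenue  cost product
1      West      163    45   Cable
10     West      642    37   Cable
5      East      323    26   Cable
0     South      674    16   Cable
3   Central      498    11  Sensor
4     South      857    10   Gizmo
Finally, max of column 'revenue' = 857.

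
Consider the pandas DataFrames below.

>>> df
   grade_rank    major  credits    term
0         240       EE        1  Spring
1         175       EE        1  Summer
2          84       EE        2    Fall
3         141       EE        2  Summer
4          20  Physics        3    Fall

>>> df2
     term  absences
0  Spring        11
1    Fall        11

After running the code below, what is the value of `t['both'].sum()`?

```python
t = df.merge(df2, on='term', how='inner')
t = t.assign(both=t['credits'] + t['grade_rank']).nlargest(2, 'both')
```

merge on 'term' (how='inner') → 3 rows:
   grade_rank    major  credits    term  absences
0         240       EE        1  Spring        11
1          84       EE        2    Fall        11
2          20  Physics        3    Fall        11
add column both = t['credits'] + t['grade_rank']:
   grade_rank    major  credits    term  absences  both
0         240       EE        1  Spring        11   241
1          84       EE        2    Fall        11    86
2          20  Physics        3    Fall        11    23
take 2 rows with largest both:
   grade_rank major  credits    term  absences  both
0         240    EE        1  Spring        11   241
1          84    EE        2    Fall        11    86
Finally, sum of column 'both' = 327.

327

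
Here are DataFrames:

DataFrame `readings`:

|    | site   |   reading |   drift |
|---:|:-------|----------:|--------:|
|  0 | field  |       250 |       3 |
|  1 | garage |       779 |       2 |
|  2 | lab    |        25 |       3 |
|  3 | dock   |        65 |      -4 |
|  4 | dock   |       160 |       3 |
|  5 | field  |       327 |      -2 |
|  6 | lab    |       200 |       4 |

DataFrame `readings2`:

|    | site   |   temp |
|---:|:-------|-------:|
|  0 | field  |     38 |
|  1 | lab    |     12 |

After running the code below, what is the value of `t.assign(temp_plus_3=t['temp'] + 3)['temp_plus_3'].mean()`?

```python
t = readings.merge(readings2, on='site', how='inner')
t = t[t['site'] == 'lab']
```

merge on 'site' (how='inner') → 4 rows:
    site  reading  drift  temp
0  field      250      3    38
1    lab       25      3    12
2  field      327     -2    38
3    lab      200      4    12
filter rows where site == 'lab':
  site  reading  drift  temp
1  lab       25      3    12
3  lab      200      4    12
add column temp_plus_3 = t['temp'] + 3:
  site  reading  drift  temp  temp_plus_3
1  lab       25      3    12           15
3  lab      200      4    12           15

15.0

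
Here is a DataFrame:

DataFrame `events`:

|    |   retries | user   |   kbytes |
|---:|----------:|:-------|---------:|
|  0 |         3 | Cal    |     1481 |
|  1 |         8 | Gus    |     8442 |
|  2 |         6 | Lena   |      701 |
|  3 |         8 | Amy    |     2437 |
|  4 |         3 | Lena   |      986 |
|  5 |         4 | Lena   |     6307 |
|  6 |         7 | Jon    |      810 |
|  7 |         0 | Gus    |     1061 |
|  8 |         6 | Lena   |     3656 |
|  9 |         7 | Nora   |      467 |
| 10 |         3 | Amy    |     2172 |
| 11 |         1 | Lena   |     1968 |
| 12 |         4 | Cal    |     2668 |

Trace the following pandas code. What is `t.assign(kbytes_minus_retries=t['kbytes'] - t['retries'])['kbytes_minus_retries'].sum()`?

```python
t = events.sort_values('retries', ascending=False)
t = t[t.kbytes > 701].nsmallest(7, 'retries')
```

16625

sort by retries descending:
    retries  user  kbytes
1         8   Gus    8442
3         8   Amy    2437
6         7   Jon     810
9         7  Nora     467
2         6  Lena     701
8         6  Lena    3656
5         4  Lena    6307
12        4   Cal    2668
0         3   Cal    1481
4         3  Lena     986
10        3   Amy    2172
11        1  Lena    1968
7         0   Gus    1061
filter rows where kbytes > 701:
    retries  user  kbytes
1         8   Gus    8442
3         8   Amy    2437
6         7   Jon     810
8         6  Lena    3656
5         4  Lena    6307
12        4   Cal    2668
0         3   Cal    1481
4         3  Lena     986
10        3   Amy    2172
11        1  Lena    1968
7         0   Gus    1061
take 7 rows with smallest retries:
    retries  user  kbytes
7         0   Gus    1061
11        1  Lena    1968
0         3   Cal    1481
4         3  Lena     986
10        3   Amy    2172
5         4  Lena    6307
12        4   Cal    2668
add column kbytes_minus_retries = t['kbytes'] - t['retries']:
    retries  user  kbytes  kbytes_minus_retries
7         0   Gus    1061                  1061
11        1  Lena    1968                  1967
0         3   Cal    1481                  1478
4         3  Lena     986                   983
10        3   Amy    2172                  2169
5         4  Lena    6307                  6303
12        4   Cal    2668                  2664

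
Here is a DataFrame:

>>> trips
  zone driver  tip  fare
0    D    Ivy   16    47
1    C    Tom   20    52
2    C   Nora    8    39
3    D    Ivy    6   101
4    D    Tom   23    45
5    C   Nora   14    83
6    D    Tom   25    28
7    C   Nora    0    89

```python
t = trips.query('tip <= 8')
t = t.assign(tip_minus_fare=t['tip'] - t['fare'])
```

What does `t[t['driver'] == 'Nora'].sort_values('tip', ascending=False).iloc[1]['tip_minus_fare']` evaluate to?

-89

filter rows where tip <= 8:
  zone driver  tip  fare
2    C   Nora    8    39
3    D    Ivy    6   101
7    C   Nora    0    89
add column tip_minus_fare = t['tip'] - t['fare']:
  zone driver  tip  fare  tip_minus_fare
2    C   Nora    8    39             -31
3    D    Ivy    6   101             -95
7    C   Nora    0    89             -89
filter rows where driver == 'Nora':
  zone driver  tip  fare  tip_minus_fare
2    C   Nora    8    39             -31
7    C   Nora    0    89             -89
sort by tip descending:
  zone driver  tip  fare  tip_minus_fare
2    C   Nora    8    39             -31
7    C   Nora    0    89             -89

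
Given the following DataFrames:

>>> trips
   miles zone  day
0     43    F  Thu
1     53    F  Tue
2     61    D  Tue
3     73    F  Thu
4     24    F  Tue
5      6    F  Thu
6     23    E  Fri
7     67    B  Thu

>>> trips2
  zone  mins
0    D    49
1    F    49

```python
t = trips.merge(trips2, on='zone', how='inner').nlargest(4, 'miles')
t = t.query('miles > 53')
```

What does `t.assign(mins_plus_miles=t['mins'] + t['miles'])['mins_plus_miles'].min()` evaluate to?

110

merge on 'zone' (how='inner') → 6 rows:
   miles zone  day  mins
0     43    F  Thu    49
1     53    F  Tue    49
2     61    D  Tue    49
3     73    F  Thu    49
4     24    F  Tue    49
5      6    F  Thu    49
take 4 rows with largest miles:
   miles zone  day  mins
3     73    F  Thu    49
2     61    D  Tue    49
1     53    F  Tue    49
0     43    F  Thu    49
filter rows where miles > 53:
   miles zone  day  mins
3     73    F  Thu    49
2     61    D  Tue    49
add column mins_plus_miles = t['mins'] + t['miles']:
   miles zone  day  mins  mins_plus_miles
3     73    F  Thu    49              122
2     61    D  Tue    49              110
Hence 110.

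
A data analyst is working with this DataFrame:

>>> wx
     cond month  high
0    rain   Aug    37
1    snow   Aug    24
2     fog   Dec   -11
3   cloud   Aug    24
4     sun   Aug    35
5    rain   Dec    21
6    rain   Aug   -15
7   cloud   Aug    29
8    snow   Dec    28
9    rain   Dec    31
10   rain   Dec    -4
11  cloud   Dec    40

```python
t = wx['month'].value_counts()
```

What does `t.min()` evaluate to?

6

value_counts of month:
month
Aug    6
Dec    6
Name: count, dtype: int64
Reading off the min of the resulting series, we get 6.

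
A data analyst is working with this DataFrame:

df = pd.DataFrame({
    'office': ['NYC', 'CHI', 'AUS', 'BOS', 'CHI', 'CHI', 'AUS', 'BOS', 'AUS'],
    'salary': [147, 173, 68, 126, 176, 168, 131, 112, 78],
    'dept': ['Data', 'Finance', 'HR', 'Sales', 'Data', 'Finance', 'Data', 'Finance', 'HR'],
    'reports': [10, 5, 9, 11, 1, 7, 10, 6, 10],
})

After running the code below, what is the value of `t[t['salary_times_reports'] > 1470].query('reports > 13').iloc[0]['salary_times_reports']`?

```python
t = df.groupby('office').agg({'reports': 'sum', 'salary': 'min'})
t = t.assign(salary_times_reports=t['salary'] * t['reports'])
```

group by office: sum(reports), min(salary):
        reports  salary
office                 
AUS          29      68
BOS          17     112
CHI          13     168
NYC          10     147
add column salary_times_reports = t['salary'] * t['reports']:
        reports  salary  salary_times_reports
office                                       
AUS          29      68                  1972
BOS          17     112                  1904
CHI          13     168                  2184
NYC          10     147                  1470
filter rows where salary_times_reports > 1470:
        reports  salary  salary_times_reports
office                                       
AUS          29      68                  1972
BOS          17     112                  1904
CHI          13     168                  2184
filter rows where reports > 13:
        reports  salary  salary_times_reports
office                                       
AUS          29      68                  1972
BOS          17     112                  1904
The value at position 0, column 'salary_times_reports' is 1972.

1972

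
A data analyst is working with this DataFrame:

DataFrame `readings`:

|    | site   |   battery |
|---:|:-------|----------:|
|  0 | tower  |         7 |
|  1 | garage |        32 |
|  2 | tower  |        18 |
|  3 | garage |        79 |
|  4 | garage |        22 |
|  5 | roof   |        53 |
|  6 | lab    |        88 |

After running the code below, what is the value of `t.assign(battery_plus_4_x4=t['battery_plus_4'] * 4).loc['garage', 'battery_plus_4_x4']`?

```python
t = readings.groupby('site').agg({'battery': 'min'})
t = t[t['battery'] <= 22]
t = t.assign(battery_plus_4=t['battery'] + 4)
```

group by site, min of battery:
        battery
site           
garage       22
lab          88
roof         53
tower         7
filter rows where battery <= 22:
        battery
site           
garage       22
tower         7
add column battery_plus_4 = t['battery'] + 4:
        battery  battery_plus_4
site                           
garage       22              26
tower         7              11
add column battery_plus_4_x4 = t['battery_plus_4'] * 4:
        battery  battery_plus_4  battery_plus_4_x4
site                                              
garage       22              26                104
tower         7              11                 44
Taking the value at row 'garage', column 'battery_plus_4_x4' gives 104.

104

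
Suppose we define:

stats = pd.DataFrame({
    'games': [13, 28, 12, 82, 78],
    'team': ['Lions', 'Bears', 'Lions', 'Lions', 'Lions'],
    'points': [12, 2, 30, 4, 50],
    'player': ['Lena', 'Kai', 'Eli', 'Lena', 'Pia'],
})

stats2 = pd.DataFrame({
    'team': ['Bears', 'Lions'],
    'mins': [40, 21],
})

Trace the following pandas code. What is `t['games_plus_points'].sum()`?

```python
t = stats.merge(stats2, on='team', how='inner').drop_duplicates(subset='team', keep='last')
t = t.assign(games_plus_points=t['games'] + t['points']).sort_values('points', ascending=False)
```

158

merge on 'team' (how='inner') → 5 rows:
   games   team  points player  mins
0     13  Lions      12   Lena    21
1     28  Bears       2    Kai    40
2     12  Lions      30    Eli    21
3     82  Lions       4   Lena    21
4     78  Lions      50    Pia    21
drop duplicate team (keep=last):
   games   team  points player  mins
1     28  Bears       2    Kai    40
4     78  Lions      50    Pia    21
add column games_plus_points = t['games'] + t['points']:
   games   team  points player  mins  games_plus_points
1     28  Bears       2    Kai    40                 30
4     78  Lions      50    Pia    21                128
sort by points descending:
   games   team  points player  mins  games_plus_points
4     78  Lions      50    Pia    21                128
1     28  Bears       2    Kai    40                 30
Finally, sum of column 'games_plus_points' = 158.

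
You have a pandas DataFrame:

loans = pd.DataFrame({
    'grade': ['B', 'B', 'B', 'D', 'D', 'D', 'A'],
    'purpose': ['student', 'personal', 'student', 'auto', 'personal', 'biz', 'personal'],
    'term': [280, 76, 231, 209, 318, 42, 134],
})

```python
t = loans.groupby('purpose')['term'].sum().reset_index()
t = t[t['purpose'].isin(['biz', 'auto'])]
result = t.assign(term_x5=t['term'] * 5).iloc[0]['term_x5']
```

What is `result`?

group by purpose, sum of term:
purpose
auto        209
biz          42
personal    528
student     511
Name: term, dtype: int64
reset_index():
    purpose  term
0      auto   209
1       biz    42
2  personal   528
3   student   511
filter rows where purpose in ['biz', 'auto']:
  purpose  term
0    auto   209
1     biz    42
add column term_x5 = t['term'] * 5:
  purpose  term  term_x5
0    auto   209     1045
1     biz    42      210
Reading off the value at position 0, column 'term_x5', we get 1045.

1045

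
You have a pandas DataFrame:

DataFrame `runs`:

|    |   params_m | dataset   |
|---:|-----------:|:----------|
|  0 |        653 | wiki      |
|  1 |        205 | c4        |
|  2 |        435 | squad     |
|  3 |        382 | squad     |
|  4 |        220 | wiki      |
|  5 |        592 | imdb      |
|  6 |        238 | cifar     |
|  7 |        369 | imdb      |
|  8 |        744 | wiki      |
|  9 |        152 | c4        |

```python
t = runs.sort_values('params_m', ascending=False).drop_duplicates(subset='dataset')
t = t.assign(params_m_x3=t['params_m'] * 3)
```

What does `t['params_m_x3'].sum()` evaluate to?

6642

sort by params_m descending:
   params_m dataset
8       744    wiki
0       653    wiki
5       592    imdb
2       435   squad
3       382   squad
7       369    imdb
6       238   cifar
4       220    wiki
1       205      c4
9       152      c4
drop duplicate dataset (keep=first):
   params_m dataset
8       744    wiki
5       592    imdb
2       435   squad
6       238   cifar
1       205      c4
add column params_m_x3 = t['params_m'] * 3:
   params_m dataset  params_m_x3
8       744    wiki         2232
5       592    imdb         1776
2       435   squad         1305
6       238   cifar          714
1       205      c4          615
sum of column 'params_m_x3' → 6642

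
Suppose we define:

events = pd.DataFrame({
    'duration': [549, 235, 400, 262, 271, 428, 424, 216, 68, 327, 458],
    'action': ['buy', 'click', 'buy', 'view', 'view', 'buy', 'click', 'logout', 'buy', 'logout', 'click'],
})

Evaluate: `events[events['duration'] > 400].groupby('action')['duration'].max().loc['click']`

filter rows where duration > 400:
    duration action
0        549    buy
5        428    buy
6        424  click
10       458  click
group by action, max of duration:
action
buy      549
click    458
Name: duration, dtype: int64
Finally, value at index 'click' = 458.

458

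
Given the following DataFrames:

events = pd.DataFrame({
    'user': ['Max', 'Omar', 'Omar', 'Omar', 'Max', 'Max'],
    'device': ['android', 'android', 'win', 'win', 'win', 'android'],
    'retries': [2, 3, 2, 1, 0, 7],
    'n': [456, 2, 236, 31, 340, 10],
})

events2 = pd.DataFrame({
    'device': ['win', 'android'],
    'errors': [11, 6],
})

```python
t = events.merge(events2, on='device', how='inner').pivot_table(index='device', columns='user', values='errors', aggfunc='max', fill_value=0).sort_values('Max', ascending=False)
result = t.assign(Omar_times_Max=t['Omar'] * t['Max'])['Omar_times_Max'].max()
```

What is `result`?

121

merge on 'device' (how='inner') → 6 rows:
   user   device  retries    n  errors
0   Max  android        2  456       6
1  Omar  android        3    2       6
2  Omar      win        2  236      11
3  Omar      win        1   31      11
4   Max      win        0  340      11
5   Max  android        7   10       6
pivot: rows=device, cols=user, max(errors):
user     Max  Omar
device            
android    6     6
win       11    11
sort by Max descending:
user     Max  Omar
device            
win       11    11
android    6     6
add column Omar_times_Max = t['Omar'] * t['Max']:
user     Max  Omar  Omar_times_Max
device                            
win       11    11             121
android    6     6              36
Hence 121.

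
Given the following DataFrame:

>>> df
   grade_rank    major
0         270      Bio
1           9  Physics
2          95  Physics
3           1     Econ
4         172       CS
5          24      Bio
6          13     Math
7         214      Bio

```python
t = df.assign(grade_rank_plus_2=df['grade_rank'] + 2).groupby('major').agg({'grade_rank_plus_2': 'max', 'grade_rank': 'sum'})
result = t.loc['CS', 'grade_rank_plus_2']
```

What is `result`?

174

add column grade_rank_plus_2 = df['grade_rank'] + 2:
   grade_rank    major  grade_rank_plus_2
0         270      Bio                272
1           9  Physics                 11
2          95  Physics                 97
3           1     Econ                  3
4         172       CS                174
5          24      Bio                 26
6          13     Math                 15
7         214      Bio                216
group by major: max(grade_rank_plus_2), sum(grade_rank):
         grade_rank_plus_2  grade_rank
major                                 
Bio                    272         508
CS                     174         172
Econ                     3           1
Math                    15          13
Physics                 97         104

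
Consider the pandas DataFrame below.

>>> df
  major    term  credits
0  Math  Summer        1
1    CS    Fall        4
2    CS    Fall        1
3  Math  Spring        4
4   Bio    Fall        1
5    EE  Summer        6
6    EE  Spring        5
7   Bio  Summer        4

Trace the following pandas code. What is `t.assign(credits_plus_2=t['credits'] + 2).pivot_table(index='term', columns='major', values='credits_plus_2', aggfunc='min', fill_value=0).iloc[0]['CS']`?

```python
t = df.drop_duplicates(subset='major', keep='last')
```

drop duplicate major (keep=last):
  major    term  credits
2    CS    Fall        1
3  Math  Spring        4
6    EE  Spring        5
7   Bio  Summer        4
add column credits_plus_2 = t['credits'] + 2:
  major    term  credits  credits_plus_2
2    CS    Fall        1               3
3  Math  Spring        4               6
6    EE  Spring        5               7
7   Bio  Summer        4               6
pivot: rows=term, cols=major, min(credits_plus_2):
major   Bio  CS  EE  Math
term                     
Fall      0   3   0     0
Spring    0   0   7     6
Summer    6   0   0     0
value at position 0, column 'CS' → 3

3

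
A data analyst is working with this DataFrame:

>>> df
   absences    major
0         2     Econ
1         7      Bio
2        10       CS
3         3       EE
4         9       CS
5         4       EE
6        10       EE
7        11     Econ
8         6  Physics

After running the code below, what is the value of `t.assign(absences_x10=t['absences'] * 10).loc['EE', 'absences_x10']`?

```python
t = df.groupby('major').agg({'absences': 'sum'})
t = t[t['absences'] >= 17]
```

170

group by major, sum of absences:
         absences
major            
Bio             7
CS             19
EE             17
Econ           13
Physics         6
filter rows where absences >= 17:
       absences
major          
CS           19
EE           17
add column absences_x10 = t['absences'] * 10:
       absences  absences_x10
major                        
CS           19           190
EE           17           170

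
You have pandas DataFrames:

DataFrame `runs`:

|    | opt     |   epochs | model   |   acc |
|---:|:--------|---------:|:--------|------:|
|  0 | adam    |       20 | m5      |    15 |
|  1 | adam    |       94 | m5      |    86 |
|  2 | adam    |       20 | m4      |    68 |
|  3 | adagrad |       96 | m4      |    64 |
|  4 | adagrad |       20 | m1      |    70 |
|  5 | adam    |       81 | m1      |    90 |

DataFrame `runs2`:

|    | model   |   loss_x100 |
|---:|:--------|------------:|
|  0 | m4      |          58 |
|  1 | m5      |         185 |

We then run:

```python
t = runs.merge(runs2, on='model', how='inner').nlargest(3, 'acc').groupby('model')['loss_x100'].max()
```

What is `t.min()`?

merge on 'model' (how='inner') → 4 rows:
       opt  epochs model  acc  loss_x100
0     adam      20    m5   15        185
1     adam      94    m5   86        185
2     adam      20    m4   68         58
3  adagrad      96    m4   64         58
take 3 rows with largest acc:
       opt  epochs model  acc  loss_x100
1     adam      94    m5   86        185
2     adam      20    m4   68         58
3  adagrad      96    m4   64         58
group by model, max of loss_x100:
model
m4     58
m5    185
Name: loss_x100, dtype: int64
Reading off the min of the resulting series, we get 58.

58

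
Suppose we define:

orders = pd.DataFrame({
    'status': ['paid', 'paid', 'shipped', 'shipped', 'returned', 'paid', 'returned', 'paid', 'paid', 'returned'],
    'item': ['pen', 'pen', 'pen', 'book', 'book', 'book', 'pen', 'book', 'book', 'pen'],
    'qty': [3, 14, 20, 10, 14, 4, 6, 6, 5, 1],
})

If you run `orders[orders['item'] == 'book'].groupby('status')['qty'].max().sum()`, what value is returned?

30

filter rows where item == 'book':
     status  item  qty
3   shipped  book   10
4  returned  book   14
5      paid  book    4
7      paid  book    6
8      paid  book    5
group by status, max of qty:
status
paid         6
returned    14
shipped     10
Name: qty, dtype: int64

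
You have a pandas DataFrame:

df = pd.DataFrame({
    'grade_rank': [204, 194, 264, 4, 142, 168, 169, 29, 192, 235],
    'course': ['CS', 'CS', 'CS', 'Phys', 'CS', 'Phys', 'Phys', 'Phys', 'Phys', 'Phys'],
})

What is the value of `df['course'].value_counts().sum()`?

10

value_counts of course:
course
Phys    6
CS      4
Name: count, dtype: int64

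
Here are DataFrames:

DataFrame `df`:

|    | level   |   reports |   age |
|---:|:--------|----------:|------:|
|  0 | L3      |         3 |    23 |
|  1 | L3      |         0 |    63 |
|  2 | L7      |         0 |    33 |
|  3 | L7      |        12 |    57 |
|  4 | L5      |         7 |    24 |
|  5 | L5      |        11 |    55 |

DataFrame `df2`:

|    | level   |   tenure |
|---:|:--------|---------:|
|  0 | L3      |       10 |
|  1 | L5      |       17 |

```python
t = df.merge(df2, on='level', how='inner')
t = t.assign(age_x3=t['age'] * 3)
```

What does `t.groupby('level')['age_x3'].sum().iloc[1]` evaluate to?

237

merge on 'level' (how='inner') → 4 rows:
  level  reports  age  tenure
0    L3        3   23      10
1    L3        0   63      10
2    L5        7   24      17
3    L5       11   55      17
add column age_x3 = t['age'] * 3:
  level  reports  age  tenure  age_x3
0    L3        3   23      10      69
1    L3        0   63      10     189
2    L5        7   24      17      72
3    L5       11   55      17     165
group by level, sum of age_x3:
level
L3    258
L5    237
Name: age_x3, dtype: int64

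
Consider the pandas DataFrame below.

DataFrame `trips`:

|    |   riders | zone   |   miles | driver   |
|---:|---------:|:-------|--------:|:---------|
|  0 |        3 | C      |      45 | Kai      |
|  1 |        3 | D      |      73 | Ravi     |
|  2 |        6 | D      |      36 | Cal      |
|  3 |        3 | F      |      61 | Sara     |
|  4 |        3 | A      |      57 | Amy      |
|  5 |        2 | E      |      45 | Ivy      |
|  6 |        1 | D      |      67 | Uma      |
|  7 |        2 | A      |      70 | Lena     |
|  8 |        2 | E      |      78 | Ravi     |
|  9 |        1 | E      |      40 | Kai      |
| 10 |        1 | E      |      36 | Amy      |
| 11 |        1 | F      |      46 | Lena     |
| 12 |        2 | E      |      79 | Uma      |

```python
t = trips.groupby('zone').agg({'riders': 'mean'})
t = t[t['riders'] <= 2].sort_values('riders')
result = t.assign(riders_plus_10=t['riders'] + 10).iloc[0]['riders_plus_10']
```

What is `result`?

group by zone, mean of riders:
        riders
zone          
A     2.500000
C     3.000000
D     3.333333
E     1.600000
F     2.000000
filter rows where riders <= 2:
      riders
zone        
E        1.6
F        2.0
sort by riders:
      riders
zone        
E        1.6
F        2.0
add column riders_plus_10 = t['riders'] + 10:
      riders  riders_plus_10
zone                        
E        1.6            11.6
F        2.0            12.0
Hence 11.6.

11.6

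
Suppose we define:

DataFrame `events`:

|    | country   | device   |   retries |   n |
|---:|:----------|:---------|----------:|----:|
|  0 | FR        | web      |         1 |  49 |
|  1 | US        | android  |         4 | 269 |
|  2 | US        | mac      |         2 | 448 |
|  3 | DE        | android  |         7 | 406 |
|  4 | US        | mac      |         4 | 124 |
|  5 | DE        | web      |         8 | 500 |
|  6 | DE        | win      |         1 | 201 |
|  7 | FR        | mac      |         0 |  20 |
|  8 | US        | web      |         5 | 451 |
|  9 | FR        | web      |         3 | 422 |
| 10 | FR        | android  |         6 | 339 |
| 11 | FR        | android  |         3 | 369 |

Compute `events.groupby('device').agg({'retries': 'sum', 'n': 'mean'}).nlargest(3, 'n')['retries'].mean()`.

group by device: sum(retries), mean(n):
         retries           n
device                      
android       20  345.750000
mac            6  197.333333
web           17  355.500000
win            1  201.000000
take 3 rows with largest n:
         retries       n
device                  
web           17  355.50
android       20  345.75
win            1  201.00
Finally, mean of column 'retries' = 12.6666666667.

12.6666666667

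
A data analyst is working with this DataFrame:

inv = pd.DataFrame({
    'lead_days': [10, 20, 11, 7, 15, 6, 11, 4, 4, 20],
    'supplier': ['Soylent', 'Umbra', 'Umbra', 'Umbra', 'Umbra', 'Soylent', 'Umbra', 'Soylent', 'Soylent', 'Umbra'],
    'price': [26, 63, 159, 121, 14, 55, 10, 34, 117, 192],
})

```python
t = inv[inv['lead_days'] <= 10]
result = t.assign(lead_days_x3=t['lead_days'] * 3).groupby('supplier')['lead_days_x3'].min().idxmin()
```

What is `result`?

Soylent

filter rows where lead_days <= 10:
   lead_days supplier  price
0         10  Soylent     26
3          7    Umbra    121
5          6  Soylent     55
7          4  Soylent     34
8          4  Soylent    117
add column lead_days_x3 = t['lead_days'] * 3:
   lead_days supplier  price  lead_days_x3
0         10  Soylent     26            30
3          7    Umbra    121            21
5          6  Soylent     55            18
7          4  Soylent     34            12
8          4  Soylent    117            12
group by supplier, min of lead_days_x3:
supplier
Soylent    12
Umbra      21
Name: lead_days_x3, dtype: int64
The label with the smallest value is Soylent.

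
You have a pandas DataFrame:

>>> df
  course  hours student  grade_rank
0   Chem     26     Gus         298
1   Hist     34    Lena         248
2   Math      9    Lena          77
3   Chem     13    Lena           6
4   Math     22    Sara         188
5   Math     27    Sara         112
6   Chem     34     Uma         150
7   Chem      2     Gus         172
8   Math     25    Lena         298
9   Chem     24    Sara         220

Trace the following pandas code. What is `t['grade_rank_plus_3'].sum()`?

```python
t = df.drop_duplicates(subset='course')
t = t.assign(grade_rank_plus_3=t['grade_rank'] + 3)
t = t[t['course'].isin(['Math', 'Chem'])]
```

381

drop duplicate course (keep=first):
  course  hours student  grade_rank
0   Chem     26     Gus         298
1   Hist     34    Lena         248
2   Math      9    Lena          77
add column grade_rank_plus_3 = t['grade_rank'] + 3:
  course  hours student  grade_rank  grade_rank_plus_3
0   Chem     26     Gus         298                301
1   Hist     34    Lena         248                251
2   Math      9    Lena          77                 80
filter rows where course in ['Math', 'Chem']:
  course  hours student  grade_rank  grade_rank_plus_3
0   Chem     26     Gus         298                301
2   Math      9    Lena          77                 80
sum of column 'grade_rank_plus_3' → 381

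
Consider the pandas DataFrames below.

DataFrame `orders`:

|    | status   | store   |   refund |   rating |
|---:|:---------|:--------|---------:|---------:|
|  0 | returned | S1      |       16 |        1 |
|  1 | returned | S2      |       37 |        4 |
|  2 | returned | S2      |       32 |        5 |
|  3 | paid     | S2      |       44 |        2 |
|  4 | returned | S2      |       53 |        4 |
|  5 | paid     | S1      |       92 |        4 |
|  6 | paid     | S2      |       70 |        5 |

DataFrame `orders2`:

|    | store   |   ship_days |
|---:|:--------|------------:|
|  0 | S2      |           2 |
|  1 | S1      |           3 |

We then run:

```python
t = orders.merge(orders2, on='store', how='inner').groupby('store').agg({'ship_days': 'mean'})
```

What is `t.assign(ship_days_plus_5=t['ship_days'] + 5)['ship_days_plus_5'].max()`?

merge on 'store' (how='inner') → 7 rows:
     status store  refund  rating  ship_days
0  returned    S1      16       1          3
1  returned    S2      37       4          2
2  returned    S2      32       5          2
3      paid    S2      44       2          2
4  returned    S2      53       4          2
5      paid    S1      92       4          3
6      paid    S2      70       5          2
group by store, mean of ship_days:
       ship_days
store           
S1           3.0
S2           2.0
add column ship_days_plus_5 = t['ship_days'] + 5:
       ship_days  ship_days_plus_5
store                             
S1           3.0               8.0
S2           2.0               7.0
max of column 'ship_days_plus_5' → 8.0

8.0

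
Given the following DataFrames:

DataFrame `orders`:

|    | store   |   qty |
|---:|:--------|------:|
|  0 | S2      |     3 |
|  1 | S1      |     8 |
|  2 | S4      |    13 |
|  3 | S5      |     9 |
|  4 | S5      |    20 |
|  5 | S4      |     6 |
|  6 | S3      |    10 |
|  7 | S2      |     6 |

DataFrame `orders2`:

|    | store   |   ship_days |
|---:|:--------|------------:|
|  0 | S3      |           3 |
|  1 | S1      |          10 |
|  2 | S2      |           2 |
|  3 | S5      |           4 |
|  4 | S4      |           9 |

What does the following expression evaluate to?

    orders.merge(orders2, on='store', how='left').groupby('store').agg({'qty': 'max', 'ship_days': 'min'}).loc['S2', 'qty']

6

merge on 'store' (how='left') → 8 rows:
  store  qty  ship_days
0    S2    3          2
1    S1    8         10
2    S4   13          9
3    S5    9          4
4    S5   20          4
5    S4    6          9
6    S3   10          3
7    S2    6          2
group by store: max(qty), min(ship_days):
       qty  ship_days
store                
S1       8         10
S2       6          2
S3      10          3
S4      13          9
S5      20          4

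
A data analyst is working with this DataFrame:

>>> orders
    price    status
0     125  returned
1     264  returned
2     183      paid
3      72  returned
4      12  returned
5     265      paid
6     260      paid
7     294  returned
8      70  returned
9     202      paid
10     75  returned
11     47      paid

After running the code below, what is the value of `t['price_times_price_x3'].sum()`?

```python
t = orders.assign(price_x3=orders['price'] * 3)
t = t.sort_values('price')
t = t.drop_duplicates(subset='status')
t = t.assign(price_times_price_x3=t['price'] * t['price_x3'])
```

add column price_x3 = orders['price'] * 3:
    price    status  price_x3
0     125  returned       375
1     264  returned       792
2     183      paid       549
3      72  returned       216
4      12  returned        36
5     265      paid       795
6     260      paid       780
7     294  returned       882
8      70  returned       210
9     202      paid       606
10     75  returned       225
11     47      paid       141
sort by price:
    price    status  price_x3
4      12  returned        36
11     47      paid       141
8      70  returned       210
3      72  returned       216
10     75  returned       225
0     125  returned       375
2     183      paid       549
9     202      paid       606
6     260      paid       780
1     264  returned       792
5     265      paid       795
7     294  returned       882
drop duplicate status (keep=first):
    price    status  price_x3
4      12  returned        36
11     47      paid       141
add column price_times_price_x3 = t['price'] * t['price_x3']:
    price    status  price_x3  price_times_price_x3
4      12  returned        36                   432
11     47      paid       141                  6627
Taking the sum of column 'price_times_price_x3' gives 7059.

7059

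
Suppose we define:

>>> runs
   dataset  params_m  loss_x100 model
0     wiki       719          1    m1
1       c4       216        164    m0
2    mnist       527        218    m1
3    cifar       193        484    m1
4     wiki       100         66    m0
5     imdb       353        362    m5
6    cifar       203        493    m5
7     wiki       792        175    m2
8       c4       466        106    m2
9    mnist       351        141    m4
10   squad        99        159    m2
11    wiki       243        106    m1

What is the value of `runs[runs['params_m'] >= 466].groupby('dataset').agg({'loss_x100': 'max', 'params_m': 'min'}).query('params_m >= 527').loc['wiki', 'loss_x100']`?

filter rows where params_m >= 466:
  dataset  params_m  loss_x100 model
0    wiki       719          1    m1
2   mnist       527        218    m1
7    wiki       792        175    m2
8      c4       466        106    m2
group by dataset: max(loss_x100), min(params_m):
         loss_x100  params_m
dataset                     
c4             106       466
mnist          218       527
wiki           175       719
filter rows where params_m >= 527:
         loss_x100  params_m
dataset                     
mnist          218       527
wiki           175       719
So loc['wiki', 'loss_x100'] = 175.

175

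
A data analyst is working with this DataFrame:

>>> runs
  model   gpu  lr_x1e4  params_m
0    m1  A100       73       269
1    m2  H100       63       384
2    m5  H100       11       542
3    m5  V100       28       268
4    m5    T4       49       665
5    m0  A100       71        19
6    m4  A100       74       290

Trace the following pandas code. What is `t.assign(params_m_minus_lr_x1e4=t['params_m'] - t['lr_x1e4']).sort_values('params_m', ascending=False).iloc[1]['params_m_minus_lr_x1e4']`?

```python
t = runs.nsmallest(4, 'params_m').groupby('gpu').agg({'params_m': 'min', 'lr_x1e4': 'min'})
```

take 4 rows with smallest params_m:
  model   gpu  lr_x1e4  params_m
5    m0  A100       71        19
3    m5  V100       28       268
0    m1  A100       73       269
6    m4  A100       74       290
group by gpu: min(params_m), min(lr_x1e4):
      params_m  lr_x1e4
gpu                    
A100        19       71
V100       268       28
add column params_m_minus_lr_x1e4 = t['params_m'] - t['lr_x1e4']:
      params_m  lr_x1e4  params_m_minus_lr_x1e4
gpu                                            
A100        19       71                     -52
V100       268       28                     240
sort by params_m descending:
      params_m  lr_x1e4  params_m_minus_lr_x1e4
gpu                                            
V100       268       28                     240
A100        19       71                     -52
Hence -52.

-52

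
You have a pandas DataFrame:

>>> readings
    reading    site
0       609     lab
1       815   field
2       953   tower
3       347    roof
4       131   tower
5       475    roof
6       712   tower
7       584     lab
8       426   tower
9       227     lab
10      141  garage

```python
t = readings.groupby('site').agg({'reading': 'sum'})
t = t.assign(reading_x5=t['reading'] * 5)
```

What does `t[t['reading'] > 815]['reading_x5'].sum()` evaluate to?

group by site, sum of reading:
        reading
site           
field       815
garage      141
lab        1420
roof        822
tower      2222
add column reading_x5 = t['reading'] * 5:
        reading  reading_x5
site                       
field       815        4075
garage      141         705
lab        1420        7100
roof        822        4110
tower      2222       11110
filter rows where reading > 815:
       reading  reading_x5
site                      
lab       1420        7100
roof       822        4110
tower     2222       11110
The sum of column 'reading_x5' is 22320.

22320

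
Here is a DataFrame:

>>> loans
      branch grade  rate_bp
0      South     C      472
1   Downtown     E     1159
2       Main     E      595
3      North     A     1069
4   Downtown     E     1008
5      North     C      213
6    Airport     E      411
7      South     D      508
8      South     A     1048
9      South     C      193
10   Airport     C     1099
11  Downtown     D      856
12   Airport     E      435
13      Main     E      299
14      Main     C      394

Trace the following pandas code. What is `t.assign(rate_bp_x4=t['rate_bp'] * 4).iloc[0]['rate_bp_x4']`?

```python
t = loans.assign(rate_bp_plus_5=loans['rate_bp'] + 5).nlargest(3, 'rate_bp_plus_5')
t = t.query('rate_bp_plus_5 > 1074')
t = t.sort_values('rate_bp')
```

add column rate_bp_plus_5 = loans['rate_bp'] + 5:
      branch grade  rate_bp  rate_bp_plus_5
0      South     C      472             477
1   Downtown     E     1159            1164
2       Main     E      595             600
3      North     A     1069            1074
4   Downtown     E     1008            1013
5      North     C      213             218
6    Airport     E      411             416
7      South     D      508             513
8      South     A     1048            1053
9      South     C      193             198
10   Airport     C     1099            1104
11  Downtown     D      856             861
12   Airport     E      435             440
13      Main     E      299             304
14      Main     C      394             399
take 3 rows with largest rate_bp_plus_5:
      branch grade  rate_bp  rate_bp_plus_5
1   Downtown     E     1159            1164
10   Airport     C     1099            1104
3      North     A     1069            1074
filter rows where rate_bp_plus_5 > 1074:
      branch grade  rate_bp  rate_bp_plus_5
1   Downtown     E     1159            1164
10   Airport     C     1099            1104
sort by rate_bp:
      branch grade  rate_bp  rate_bp_plus_5
10   Airport     C     1099            1104
1   Downtown     E     1159            1164
add column rate_bp_x4 = t['rate_bp'] * 4:
      branch grade  rate_bp  rate_bp_plus_5  rate_bp_x4
10   Airport     C     1099            1104        4396
1   Downtown     E     1159            1164        4636
Taking the value at position 0, column 'rate_bp_x4' gives 4396.

4396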